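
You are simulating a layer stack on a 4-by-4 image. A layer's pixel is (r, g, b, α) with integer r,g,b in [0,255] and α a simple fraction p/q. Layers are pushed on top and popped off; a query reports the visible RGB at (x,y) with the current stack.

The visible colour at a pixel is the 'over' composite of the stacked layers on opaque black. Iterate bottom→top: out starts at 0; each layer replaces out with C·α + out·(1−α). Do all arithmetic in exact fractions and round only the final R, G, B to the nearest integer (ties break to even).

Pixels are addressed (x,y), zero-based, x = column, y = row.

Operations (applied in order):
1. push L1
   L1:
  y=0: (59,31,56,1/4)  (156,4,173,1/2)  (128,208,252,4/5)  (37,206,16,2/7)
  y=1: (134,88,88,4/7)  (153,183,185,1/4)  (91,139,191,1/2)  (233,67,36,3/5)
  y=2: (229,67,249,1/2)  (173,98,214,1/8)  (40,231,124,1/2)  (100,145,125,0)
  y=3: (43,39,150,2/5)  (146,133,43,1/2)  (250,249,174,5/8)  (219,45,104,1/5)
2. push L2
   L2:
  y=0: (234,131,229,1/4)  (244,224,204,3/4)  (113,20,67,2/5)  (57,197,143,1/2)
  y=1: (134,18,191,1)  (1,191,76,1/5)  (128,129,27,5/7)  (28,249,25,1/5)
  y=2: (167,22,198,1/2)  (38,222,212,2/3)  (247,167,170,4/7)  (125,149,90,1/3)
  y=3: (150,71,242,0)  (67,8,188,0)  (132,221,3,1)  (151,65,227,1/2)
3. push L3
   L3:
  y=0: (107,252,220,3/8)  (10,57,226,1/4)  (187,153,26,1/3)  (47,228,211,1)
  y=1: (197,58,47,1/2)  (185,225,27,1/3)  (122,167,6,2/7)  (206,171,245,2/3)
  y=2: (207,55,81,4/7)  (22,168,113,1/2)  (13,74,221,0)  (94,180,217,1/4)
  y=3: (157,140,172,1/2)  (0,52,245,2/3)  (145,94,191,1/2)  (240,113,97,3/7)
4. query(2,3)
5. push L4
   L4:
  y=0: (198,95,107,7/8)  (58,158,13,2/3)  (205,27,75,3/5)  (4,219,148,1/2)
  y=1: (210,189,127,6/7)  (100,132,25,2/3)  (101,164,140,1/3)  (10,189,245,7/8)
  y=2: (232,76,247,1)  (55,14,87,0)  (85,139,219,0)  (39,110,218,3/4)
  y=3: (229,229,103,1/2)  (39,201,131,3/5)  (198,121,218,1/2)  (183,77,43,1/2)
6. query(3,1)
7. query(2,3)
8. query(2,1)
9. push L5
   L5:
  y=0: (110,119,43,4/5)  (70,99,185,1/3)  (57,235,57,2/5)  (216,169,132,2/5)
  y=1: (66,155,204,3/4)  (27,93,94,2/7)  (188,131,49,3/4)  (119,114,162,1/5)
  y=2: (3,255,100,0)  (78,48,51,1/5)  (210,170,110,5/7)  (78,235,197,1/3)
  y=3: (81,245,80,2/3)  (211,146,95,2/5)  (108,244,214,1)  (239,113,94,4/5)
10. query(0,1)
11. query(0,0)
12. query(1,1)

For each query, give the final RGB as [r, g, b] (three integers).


query (2,3) [L1,L2,L3] — begin 0,0,0
+L1 (α=5/8) → [625/4, 1245/8, 435/4]
+L2 (α=1) → [132, 221, 3]
+L3 (α=1/2) → [277/2, 315/2, 97]
rounded: [138, 158, 97]

query (3,1) [L1,L2,L3,L4] — begin 0,0,0
+L1 (α=3/5) → [699/5, 201/5, 108/5]
+L2 (α=1/5) → [2936/25, 2049/25, 557/25]
+L3 (α=2/3) → [4412/25, 3533/25, 4269/25]
+L4 (α=7/8) → [3081/100, 4576/25, 5893/25]
rounded: [31, 183, 236]

query (2,3) [L1,L2,L3,L4] — begin 0,0,0
L1 α=5/8: [625/4, 1245/8, 435/4]
L2 α=1: [132, 221, 3]
L3 α=1/2: [277/2, 315/2, 97]
L4 α=1/2: [673/4, 557/4, 315/2]
= [168, 139, 158]

(2,1) stack=L1,L2,L3,L4; from [0,0,0]:
L1 α=1/2: [91/2, 139/2, 191/2]
L2 α=5/7: [731/7, 112, 326/7]
L3 α=2/7: [5363/49, 894/7, 1714/49]
L4 α=1/3: [5225/49, 2936/21, 10288/147]
→ [107, 140, 70]

at x=0,y=1 over L1,L2,L3,L4,L5:
+L1 (α=4/7) → [536/7, 352/7, 352/7]
+L2 (α=1) → [134, 18, 191]
+L3 (α=1/2) → [331/2, 38, 119]
+L4 (α=6/7) → [2851/14, 1172/7, 881/7]
+L5 (α=3/4) → [5623/56, 4427/28, 5165/28]
→ [100, 158, 184]

query (0,0) [L1,L2,L3,L4,L5] — begin 0,0,0
after L1 α=1/4: [59/4, 31/4, 14]
after L2 α=1/4: [1113/16, 617/16, 271/4]
after L3 α=3/8: [10701/128, 15181/128, 3995/32]
after L4 α=7/8: [188109/1024, 100301/1024, 27963/256]
after L5 α=4/5: [638669/5120, 117545/1024, 14399/256]
rounded: [125, 115, 56]

at x=1,y=1 over L1,L2,L3,L4,L5:
after L1 α=1/4: [153/4, 183/4, 185/4]
after L2 α=1/5: [154/5, 374/5, 261/5]
after L3 α=1/3: [411/5, 1873/15, 219/5]
after L4 α=2/3: [1411/15, 5833/45, 469/15]
after L5 α=2/7: [1573/21, 7507/63, 1033/21]
→ [75, 119, 49]


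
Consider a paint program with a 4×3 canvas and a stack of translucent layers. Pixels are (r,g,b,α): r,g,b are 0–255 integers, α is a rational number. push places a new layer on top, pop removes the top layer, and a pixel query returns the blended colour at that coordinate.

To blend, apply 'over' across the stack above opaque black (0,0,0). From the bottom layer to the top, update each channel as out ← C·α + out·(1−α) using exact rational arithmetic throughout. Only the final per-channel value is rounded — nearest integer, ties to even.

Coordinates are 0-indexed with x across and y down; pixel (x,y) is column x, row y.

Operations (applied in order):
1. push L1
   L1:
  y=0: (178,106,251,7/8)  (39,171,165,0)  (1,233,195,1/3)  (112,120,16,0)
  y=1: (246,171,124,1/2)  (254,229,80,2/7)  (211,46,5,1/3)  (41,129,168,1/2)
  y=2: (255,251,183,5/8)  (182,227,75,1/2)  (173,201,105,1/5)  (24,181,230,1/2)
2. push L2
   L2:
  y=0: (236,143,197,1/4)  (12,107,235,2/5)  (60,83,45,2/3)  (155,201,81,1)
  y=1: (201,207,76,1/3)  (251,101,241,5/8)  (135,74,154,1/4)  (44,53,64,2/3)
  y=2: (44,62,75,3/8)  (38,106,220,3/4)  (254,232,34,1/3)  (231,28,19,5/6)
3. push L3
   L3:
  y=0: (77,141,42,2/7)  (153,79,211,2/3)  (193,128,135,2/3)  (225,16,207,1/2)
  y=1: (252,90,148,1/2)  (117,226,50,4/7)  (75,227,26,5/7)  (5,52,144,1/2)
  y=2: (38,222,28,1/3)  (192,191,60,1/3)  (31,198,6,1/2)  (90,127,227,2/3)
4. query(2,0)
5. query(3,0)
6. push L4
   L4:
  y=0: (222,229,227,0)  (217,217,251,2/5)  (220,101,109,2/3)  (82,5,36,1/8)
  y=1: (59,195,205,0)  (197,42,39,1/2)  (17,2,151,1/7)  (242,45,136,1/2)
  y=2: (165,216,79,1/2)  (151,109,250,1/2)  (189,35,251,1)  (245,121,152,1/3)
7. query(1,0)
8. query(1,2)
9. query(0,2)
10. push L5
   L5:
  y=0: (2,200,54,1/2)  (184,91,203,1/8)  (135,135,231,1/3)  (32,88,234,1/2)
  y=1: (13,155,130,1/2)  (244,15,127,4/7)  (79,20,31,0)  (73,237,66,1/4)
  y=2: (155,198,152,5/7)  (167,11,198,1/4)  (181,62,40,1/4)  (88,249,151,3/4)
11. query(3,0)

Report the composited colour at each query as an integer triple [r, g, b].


query (2,0) [L1,L2,L3] — begin 0,0,0
L1 α=1/3: [1/3, 233/3, 65]
L2 α=2/3: [361/9, 731/9, 155/3]
L3 α=2/3: [3835/27, 3035/27, 965/9]
= [142, 112, 107]

query (3,0) [L1,L2,L3] — begin 0,0,0
L1 α=0: [0, 0, 0]
L2 α=1: [155, 201, 81]
L3 α=1/2: [190, 217/2, 144]
rounded: [190, 108, 144]

at x=1,y=0 over L1,L2,L3,L4:
+L1 (α=0) → [0, 0, 0]
+L2 (α=2/5) → [24/5, 214/5, 94]
+L3 (α=2/3) → [518/5, 1004/15, 172]
+L4 (α=2/5) → [3724/25, 3174/25, 1018/5]
→ [149, 127, 204]

query (1,2) [L1,L2,L3,L4] — begin 0,0,0
after L1 α=1/2: [91, 227/2, 75/2]
after L2 α=3/4: [205/4, 863/8, 1395/8]
after L3 α=1/3: [589/6, 1627/12, 545/4]
after L4 α=1/2: [1495/12, 2935/24, 1545/8]
→ [125, 122, 193]

at x=0,y=2 over L1,L2,L3,L4:
+L1 (α=5/8) → [1275/8, 1255/8, 915/8]
+L2 (α=3/8) → [7431/64, 7763/64, 6375/64]
+L3 (α=1/3) → [8647/96, 14867/96, 7271/96]
+L4 (α=1/2) → [24487/192, 35603/192, 14855/192]
rounded: [128, 185, 77]

(3,0) stack=L1,L2,L3,L4,L5; from [0,0,0]:
L1 α=0: [0, 0, 0]
L2 α=1: [155, 201, 81]
L3 α=1/2: [190, 217/2, 144]
L4 α=1/8: [353/2, 1529/16, 261/2]
L5 α=1/2: [417/4, 2937/32, 729/4]
= [104, 92, 182]


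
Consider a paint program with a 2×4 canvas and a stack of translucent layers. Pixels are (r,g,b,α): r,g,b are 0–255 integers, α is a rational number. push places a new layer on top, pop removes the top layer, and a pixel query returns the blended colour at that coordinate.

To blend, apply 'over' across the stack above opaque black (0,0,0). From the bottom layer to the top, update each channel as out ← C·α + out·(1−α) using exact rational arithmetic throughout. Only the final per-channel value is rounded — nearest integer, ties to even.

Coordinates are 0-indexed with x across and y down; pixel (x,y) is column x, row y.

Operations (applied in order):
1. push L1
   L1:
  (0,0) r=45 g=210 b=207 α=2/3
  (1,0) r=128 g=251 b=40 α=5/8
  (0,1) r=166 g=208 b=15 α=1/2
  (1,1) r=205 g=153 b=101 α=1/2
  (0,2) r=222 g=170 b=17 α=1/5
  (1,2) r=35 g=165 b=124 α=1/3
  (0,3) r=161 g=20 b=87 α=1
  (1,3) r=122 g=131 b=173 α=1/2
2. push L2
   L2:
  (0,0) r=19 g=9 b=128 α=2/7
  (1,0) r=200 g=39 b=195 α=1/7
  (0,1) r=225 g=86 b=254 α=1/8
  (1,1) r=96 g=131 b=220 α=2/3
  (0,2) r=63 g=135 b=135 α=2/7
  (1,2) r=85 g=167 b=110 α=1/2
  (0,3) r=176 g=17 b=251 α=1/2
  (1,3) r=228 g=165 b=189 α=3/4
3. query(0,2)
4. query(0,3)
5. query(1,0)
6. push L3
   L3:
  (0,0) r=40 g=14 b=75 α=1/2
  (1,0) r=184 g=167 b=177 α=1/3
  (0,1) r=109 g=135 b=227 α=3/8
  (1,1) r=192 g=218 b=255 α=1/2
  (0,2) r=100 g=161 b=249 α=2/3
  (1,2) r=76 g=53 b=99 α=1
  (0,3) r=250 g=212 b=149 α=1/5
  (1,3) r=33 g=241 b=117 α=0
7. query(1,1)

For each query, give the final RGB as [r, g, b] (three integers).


(0,2) stack=L1,L2; from [0,0,0]:
after L1 α=1/5: [222/5, 34, 17/5]
after L2 α=2/7: [348/7, 440/7, 41]
rounded: [50, 63, 41]

(0,3) stack=L1,L2; from [0,0,0]:
L1 α=1: [161, 20, 87]
L2 α=1/2: [337/2, 37/2, 169]
rounded: [168, 18, 169]

query (1,0) [L1,L2] — begin 0,0,0
after L1 α=5/8: [80, 1255/8, 25]
after L2 α=1/7: [680/7, 3921/28, 345/7]
= [97, 140, 49]

query (1,1) [L1,L2,L3] — begin 0,0,0
after L1 α=1/2: [205/2, 153/2, 101/2]
after L2 α=2/3: [589/6, 677/6, 327/2]
after L3 α=1/2: [1741/12, 1985/12, 837/4]
= [145, 165, 209]


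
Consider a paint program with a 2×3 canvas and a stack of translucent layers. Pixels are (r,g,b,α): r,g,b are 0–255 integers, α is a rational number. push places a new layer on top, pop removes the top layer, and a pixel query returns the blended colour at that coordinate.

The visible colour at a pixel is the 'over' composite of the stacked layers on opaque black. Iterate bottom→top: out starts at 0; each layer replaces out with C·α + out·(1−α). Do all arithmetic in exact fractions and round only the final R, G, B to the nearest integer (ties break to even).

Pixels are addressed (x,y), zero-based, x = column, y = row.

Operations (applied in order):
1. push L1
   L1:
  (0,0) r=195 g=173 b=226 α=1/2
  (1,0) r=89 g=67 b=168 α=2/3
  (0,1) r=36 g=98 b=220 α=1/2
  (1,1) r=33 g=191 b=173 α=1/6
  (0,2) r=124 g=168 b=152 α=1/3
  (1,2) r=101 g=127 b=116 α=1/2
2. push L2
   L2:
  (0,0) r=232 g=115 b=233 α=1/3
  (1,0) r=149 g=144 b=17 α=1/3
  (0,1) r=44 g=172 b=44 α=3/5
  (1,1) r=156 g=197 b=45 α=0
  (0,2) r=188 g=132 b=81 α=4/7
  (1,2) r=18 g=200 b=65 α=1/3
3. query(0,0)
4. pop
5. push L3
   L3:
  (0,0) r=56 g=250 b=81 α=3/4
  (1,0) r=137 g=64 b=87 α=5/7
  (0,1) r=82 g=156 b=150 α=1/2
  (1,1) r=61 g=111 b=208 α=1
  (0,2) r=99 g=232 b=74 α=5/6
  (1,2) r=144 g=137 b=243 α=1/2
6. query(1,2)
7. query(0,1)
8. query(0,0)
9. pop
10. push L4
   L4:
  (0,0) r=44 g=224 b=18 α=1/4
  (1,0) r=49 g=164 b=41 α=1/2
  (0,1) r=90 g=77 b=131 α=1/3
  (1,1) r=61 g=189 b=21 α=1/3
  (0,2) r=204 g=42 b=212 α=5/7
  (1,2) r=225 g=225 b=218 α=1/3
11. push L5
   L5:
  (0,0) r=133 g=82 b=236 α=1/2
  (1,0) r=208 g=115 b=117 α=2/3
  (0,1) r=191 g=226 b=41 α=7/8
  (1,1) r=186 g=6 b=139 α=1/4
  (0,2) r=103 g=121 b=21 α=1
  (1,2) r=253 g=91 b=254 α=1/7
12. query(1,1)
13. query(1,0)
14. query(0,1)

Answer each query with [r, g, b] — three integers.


(0,0) stack=L1,L2; from [0,0,0]:
after L1 α=1/2: [195/2, 173/2, 113]
after L2 α=1/3: [427/3, 96, 153]
= [142, 96, 153]

(1,2) stack=L1,L3; from [0,0,0]:
after L1 α=1/2: [101/2, 127/2, 58]
after L3 α=1/2: [389/4, 401/4, 301/2]
= [97, 100, 150]

at x=0,y=1 over L1,L3:
L1 α=1/2: [18, 49, 110]
L3 α=1/2: [50, 205/2, 130]
rounded: [50, 102, 130]

(0,0) stack=L1,L3; from [0,0,0]:
+L1 (α=1/2) → [195/2, 173/2, 113]
+L3 (α=3/4) → [531/8, 1673/8, 89]
rounded: [66, 209, 89]

at x=1,y=1 over L1,L4,L5:
+L1 (α=1/6) → [11/2, 191/6, 173/6]
+L4 (α=1/3) → [24, 758/9, 236/9]
+L5 (α=1/4) → [129/2, 194/3, 653/12]
= [64, 65, 54]

(1,0) stack=L1,L4,L5; from [0,0,0]:
L1 α=2/3: [178/3, 134/3, 112]
L4 α=1/2: [325/6, 313/3, 153/2]
L5 α=2/3: [2821/18, 1003/9, 207/2]
= [157, 111, 104]

query (0,1) [L1,L4,L5] — begin 0,0,0
L1 α=1/2: [18, 49, 110]
L4 α=1/3: [42, 175/3, 117]
L5 α=7/8: [1379/8, 4921/24, 101/2]
= [172, 205, 50]


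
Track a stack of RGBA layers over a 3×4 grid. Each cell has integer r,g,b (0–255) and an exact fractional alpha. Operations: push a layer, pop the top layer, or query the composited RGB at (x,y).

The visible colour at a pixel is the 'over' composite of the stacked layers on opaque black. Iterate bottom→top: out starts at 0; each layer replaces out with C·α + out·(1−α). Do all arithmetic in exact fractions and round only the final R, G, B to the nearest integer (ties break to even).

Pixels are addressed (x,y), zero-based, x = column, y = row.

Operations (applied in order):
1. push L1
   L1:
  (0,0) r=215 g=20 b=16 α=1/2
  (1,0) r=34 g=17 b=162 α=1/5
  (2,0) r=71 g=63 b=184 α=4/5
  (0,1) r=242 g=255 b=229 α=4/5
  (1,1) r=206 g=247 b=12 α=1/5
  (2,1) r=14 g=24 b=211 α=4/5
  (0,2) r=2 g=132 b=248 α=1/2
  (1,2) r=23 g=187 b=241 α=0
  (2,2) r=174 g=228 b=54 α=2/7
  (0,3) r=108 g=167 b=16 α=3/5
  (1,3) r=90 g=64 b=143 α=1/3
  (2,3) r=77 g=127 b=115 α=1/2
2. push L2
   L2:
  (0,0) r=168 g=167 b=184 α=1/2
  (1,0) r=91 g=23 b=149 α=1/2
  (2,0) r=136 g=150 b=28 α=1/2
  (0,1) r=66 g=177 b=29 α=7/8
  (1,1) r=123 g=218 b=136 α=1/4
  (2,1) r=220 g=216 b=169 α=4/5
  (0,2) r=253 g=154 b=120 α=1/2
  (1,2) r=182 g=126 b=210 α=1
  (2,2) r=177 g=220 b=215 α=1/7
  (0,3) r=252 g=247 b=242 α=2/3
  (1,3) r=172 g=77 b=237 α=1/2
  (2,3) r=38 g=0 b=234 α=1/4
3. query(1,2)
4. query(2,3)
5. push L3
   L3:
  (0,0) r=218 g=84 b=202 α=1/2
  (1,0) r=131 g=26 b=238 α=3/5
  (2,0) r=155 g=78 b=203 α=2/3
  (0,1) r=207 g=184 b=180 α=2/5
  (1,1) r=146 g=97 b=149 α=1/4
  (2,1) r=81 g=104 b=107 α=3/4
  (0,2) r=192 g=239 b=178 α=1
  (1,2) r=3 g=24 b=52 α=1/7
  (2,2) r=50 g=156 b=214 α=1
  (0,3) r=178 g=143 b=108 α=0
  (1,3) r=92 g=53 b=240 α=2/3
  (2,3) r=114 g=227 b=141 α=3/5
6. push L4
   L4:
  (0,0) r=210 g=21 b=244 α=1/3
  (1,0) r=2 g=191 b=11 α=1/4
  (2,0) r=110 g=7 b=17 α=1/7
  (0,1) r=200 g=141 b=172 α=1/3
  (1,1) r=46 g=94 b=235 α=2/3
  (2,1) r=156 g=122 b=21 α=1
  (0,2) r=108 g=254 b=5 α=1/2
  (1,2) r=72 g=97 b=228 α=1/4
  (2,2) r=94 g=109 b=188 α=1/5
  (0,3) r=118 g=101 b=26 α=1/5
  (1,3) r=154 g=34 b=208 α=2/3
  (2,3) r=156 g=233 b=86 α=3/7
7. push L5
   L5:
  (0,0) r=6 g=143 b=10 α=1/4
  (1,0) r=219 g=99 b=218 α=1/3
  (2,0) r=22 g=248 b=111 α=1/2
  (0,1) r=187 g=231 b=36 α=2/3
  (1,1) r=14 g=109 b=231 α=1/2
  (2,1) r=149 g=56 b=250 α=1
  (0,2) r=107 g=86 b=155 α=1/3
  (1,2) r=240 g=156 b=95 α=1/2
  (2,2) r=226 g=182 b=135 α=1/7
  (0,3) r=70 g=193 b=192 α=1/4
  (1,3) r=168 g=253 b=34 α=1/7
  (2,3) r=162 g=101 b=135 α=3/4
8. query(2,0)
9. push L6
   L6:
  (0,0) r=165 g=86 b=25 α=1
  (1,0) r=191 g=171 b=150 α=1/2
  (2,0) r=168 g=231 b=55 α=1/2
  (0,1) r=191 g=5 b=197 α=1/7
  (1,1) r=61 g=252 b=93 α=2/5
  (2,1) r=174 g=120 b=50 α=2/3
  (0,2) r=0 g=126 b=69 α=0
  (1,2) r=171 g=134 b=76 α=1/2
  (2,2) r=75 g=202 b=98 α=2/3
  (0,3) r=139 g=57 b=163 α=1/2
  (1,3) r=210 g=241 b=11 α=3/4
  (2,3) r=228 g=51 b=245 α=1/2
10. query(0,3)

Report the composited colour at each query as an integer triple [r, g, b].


at x=1,y=2 over L1,L2:
L1 α=0: [0, 0, 0]
L2 α=1: [182, 126, 210]
→ [182, 126, 210]

(2,3) stack=L1,L2; from [0,0,0]:
L1 α=1/2: [77/2, 127/2, 115/2]
L2 α=1/4: [307/8, 381/8, 813/8]
rounded: [38, 48, 102]

at x=2,y=0 over L1,L2,L3,L4,L5:
+L1 (α=4/5) → [284/5, 252/5, 736/5]
+L2 (α=1/2) → [482/5, 501/5, 438/5]
+L3 (α=2/3) → [2032/15, 427/5, 2468/15]
+L4 (α=1/7) → [4614/35, 371/5, 5021/35]
+L5 (α=1/2) → [2692/35, 1611/10, 4453/35]
= [77, 161, 127]

at x=0,y=3 over L1,L2,L3,L4,L5,L6:
after L1 α=3/5: [324/5, 501/5, 48/5]
after L2 α=2/3: [948/5, 2971/15, 2468/15]
after L3 α=0: [948/5, 2971/15, 2468/15]
after L4 α=1/5: [4382/25, 13399/75, 10262/75]
after L5 α=1/4: [3724/25, 4556/25, 7531/50]
after L6 α=1/2: [7199/50, 5981/50, 15681/100]
= [144, 120, 157]


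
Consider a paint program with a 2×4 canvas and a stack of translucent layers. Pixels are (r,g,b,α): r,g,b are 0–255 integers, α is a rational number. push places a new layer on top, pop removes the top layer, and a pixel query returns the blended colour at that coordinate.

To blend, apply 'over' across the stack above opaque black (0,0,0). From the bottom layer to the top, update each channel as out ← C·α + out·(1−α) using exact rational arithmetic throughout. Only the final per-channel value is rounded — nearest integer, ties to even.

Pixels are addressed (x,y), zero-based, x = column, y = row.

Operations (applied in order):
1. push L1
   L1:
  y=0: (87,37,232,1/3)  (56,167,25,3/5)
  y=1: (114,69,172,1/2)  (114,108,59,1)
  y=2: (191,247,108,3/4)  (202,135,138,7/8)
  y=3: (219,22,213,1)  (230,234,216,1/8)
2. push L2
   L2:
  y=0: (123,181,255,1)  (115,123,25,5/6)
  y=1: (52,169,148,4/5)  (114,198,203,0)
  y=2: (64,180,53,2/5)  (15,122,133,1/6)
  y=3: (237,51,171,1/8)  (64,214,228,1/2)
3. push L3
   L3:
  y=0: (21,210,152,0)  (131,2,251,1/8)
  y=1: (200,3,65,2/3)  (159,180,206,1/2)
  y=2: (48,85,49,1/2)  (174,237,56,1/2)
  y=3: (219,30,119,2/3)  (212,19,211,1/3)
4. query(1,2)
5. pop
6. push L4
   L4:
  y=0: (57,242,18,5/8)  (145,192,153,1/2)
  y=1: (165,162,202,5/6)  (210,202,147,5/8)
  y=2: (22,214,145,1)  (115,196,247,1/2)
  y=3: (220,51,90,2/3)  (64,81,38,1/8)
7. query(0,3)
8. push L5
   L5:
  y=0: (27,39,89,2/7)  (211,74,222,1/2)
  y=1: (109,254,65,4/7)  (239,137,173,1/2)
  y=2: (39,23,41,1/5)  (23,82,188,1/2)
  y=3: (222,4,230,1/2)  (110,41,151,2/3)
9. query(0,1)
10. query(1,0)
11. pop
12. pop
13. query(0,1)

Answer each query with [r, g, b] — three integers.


query (1,2) [L1,L2,L3] — begin 0,0,0
+L1 (α=7/8) → [707/4, 945/8, 483/4]
+L2 (α=1/6) → [3595/24, 5701/48, 2947/24]
+L3 (α=1/2) → [7771/48, 17077/96, 4291/48]
rounded: [162, 178, 89]

(0,3) stack=L1,L2,L4; from [0,0,0]:
after L1 α=1: [219, 22, 213]
after L2 α=1/8: [885/4, 205/8, 831/4]
after L4 α=2/3: [2645/12, 1021/24, 517/4]
= [220, 43, 129]

at x=0,y=1 over L1,L2,L4,L5:
L1 α=1/2: [57, 69/2, 86]
L2 α=4/5: [53, 1421/10, 678/5]
L4 α=5/6: [439/3, 9521/60, 2864/15]
L5 α=4/7: [125, 4263/20, 4164/35]
rounded: [125, 213, 119]

at x=1,y=0 over L1,L2,L4,L5:
L1 α=3/5: [168/5, 501/5, 15]
L2 α=5/6: [3043/30, 596/5, 70/3]
L4 α=1/2: [7393/60, 778/5, 529/6]
L5 α=1/2: [20053/120, 574/5, 1861/12]
= [167, 115, 155]

(0,1) stack=L1,L2; from [0,0,0]:
after L1 α=1/2: [57, 69/2, 86]
after L2 α=4/5: [53, 1421/10, 678/5]
= [53, 142, 136]


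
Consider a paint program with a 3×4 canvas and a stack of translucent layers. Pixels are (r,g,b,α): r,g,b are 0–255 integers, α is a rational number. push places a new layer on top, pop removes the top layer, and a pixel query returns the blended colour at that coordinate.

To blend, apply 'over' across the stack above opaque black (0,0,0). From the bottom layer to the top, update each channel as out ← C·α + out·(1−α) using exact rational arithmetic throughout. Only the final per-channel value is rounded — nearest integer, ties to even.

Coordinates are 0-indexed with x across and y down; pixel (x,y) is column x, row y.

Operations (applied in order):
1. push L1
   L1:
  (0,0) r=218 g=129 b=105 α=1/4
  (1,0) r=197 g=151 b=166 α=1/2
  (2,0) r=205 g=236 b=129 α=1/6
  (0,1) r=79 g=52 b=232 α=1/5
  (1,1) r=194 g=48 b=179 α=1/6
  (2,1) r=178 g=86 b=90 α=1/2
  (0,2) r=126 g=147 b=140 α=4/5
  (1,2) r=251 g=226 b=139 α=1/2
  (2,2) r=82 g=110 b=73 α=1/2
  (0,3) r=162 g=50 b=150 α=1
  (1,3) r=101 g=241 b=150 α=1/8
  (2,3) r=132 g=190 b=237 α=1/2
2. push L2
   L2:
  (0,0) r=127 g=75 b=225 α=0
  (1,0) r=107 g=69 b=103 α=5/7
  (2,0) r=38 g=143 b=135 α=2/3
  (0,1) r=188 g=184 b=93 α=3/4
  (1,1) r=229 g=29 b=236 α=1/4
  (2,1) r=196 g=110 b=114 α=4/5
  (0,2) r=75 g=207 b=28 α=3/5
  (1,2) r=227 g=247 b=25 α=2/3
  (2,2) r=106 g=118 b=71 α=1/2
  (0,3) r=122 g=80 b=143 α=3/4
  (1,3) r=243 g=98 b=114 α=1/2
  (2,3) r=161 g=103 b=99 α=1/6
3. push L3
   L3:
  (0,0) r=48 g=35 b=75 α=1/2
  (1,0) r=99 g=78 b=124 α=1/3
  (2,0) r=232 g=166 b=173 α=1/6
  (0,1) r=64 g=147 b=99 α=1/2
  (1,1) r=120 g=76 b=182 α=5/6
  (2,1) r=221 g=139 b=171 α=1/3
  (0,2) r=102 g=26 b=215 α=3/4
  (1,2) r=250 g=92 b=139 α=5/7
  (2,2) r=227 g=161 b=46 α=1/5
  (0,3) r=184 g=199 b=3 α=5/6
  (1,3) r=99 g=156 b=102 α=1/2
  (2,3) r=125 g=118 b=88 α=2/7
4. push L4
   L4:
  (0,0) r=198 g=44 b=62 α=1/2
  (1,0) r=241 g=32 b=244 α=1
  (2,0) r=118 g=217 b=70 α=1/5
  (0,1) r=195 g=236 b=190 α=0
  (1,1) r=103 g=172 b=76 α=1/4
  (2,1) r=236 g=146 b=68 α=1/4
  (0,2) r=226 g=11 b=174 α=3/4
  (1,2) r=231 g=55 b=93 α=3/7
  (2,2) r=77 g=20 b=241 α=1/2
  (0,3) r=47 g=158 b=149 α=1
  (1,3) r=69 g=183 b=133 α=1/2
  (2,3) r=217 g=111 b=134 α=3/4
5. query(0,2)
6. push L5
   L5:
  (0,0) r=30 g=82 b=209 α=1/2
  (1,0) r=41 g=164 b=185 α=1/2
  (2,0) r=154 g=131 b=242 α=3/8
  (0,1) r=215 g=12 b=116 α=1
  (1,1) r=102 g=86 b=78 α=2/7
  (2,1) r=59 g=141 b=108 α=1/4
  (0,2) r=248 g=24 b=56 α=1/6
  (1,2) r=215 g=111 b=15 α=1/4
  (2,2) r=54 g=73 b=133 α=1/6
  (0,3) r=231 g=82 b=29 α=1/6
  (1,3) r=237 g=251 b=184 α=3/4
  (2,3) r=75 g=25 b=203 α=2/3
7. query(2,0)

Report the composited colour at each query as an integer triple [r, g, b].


(0,2) stack=L1,L2,L3,L4; from [0,0,0]:
+L1 (α=4/5) → [504/5, 588/5, 112]
+L2 (α=3/5) → [2133/25, 4281/25, 308/5]
+L3 (α=3/4) → [9783/100, 6231/100, 3533/20]
+L4 (α=3/4) → [77583/400, 9531/400, 13973/80]
rounded: [194, 24, 175]

query (2,0) [L1,L2,L3,L4,L5] — begin 0,0,0
after L1 α=1/6: [205/6, 118/3, 43/2]
after L2 α=2/3: [661/18, 976/9, 583/6]
after L3 α=1/6: [7481/108, 3187/27, 3953/36]
after L4 α=1/5: [10667/135, 18607/135, 4583/45]
after L5 α=3/8: [23141/216, 14609/108, 11117/72]
= [107, 135, 154]


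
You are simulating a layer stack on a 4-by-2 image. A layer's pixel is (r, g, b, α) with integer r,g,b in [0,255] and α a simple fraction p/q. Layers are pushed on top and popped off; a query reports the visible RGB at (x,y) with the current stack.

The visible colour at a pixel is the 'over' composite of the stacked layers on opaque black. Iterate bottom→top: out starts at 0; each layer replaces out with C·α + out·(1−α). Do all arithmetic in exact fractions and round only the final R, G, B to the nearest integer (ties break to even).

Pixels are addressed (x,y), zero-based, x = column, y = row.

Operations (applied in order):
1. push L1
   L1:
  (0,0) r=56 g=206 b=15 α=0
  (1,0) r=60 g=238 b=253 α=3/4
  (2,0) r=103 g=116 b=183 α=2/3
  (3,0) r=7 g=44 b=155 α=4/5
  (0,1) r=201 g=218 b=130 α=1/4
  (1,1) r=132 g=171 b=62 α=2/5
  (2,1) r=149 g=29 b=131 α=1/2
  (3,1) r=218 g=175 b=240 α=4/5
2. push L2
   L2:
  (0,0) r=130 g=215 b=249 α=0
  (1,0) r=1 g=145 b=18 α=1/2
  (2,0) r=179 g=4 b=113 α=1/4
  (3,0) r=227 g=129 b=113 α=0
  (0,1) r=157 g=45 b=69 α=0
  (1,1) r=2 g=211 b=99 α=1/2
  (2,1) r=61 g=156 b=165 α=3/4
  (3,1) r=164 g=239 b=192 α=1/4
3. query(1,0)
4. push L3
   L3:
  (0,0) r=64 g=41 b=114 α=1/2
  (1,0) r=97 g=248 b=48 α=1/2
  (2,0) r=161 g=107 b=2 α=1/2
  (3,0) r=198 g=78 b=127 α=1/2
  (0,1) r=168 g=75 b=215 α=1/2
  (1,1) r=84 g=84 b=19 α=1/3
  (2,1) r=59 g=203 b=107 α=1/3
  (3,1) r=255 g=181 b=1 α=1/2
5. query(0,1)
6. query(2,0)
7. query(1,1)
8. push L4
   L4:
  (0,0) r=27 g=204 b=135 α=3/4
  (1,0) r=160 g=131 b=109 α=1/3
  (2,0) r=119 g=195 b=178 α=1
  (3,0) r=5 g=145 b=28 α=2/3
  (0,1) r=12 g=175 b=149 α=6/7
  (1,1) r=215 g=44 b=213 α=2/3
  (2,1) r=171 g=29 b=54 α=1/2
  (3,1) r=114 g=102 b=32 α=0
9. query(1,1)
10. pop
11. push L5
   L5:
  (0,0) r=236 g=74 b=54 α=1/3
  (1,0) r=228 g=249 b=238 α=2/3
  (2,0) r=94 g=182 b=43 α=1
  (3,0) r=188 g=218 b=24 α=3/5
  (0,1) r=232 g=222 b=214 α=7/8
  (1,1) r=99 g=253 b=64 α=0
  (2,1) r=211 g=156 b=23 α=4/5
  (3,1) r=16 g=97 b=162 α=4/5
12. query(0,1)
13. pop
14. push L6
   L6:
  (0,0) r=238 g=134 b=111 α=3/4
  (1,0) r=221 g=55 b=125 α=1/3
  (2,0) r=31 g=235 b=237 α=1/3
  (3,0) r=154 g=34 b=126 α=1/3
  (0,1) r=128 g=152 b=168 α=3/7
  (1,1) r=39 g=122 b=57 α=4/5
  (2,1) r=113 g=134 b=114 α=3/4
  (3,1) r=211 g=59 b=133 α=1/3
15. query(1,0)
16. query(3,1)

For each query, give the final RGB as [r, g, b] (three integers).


at x=1,y=0 over L1,L2:
after L1 α=3/4: [45, 357/2, 759/4]
after L2 α=1/2: [23, 647/4, 831/8]
= [23, 162, 104]

at x=0,y=1 over L1,L2,L3:
L1 α=1/4: [201/4, 109/2, 65/2]
L2 α=0: [201/4, 109/2, 65/2]
L3 α=1/2: [873/8, 259/4, 495/4]
→ [109, 65, 124]

(2,0) stack=L1,L2,L3; from [0,0,0]:
L1 α=2/3: [206/3, 232/3, 122]
L2 α=1/4: [385/4, 59, 479/4]
L3 α=1/2: [1029/8, 83, 487/8]
→ [129, 83, 61]

query (1,1) [L1,L2,L3] — begin 0,0,0
+L1 (α=2/5) → [264/5, 342/5, 124/5]
+L2 (α=1/2) → [137/5, 1397/10, 619/10]
+L3 (α=1/3) → [694/15, 1817/15, 238/5]
→ [46, 121, 48]

(1,1) stack=L1,L2,L3,L4; from [0,0,0]:
L1 α=2/5: [264/5, 342/5, 124/5]
L2 α=1/2: [137/5, 1397/10, 619/10]
L3 α=1/3: [694/15, 1817/15, 238/5]
L4 α=2/3: [7144/45, 3137/45, 2368/15]
rounded: [159, 70, 158]

at x=0,y=1 over L1,L2,L3,L5:
+L1 (α=1/4) → [201/4, 109/2, 65/2]
+L2 (α=0) → [201/4, 109/2, 65/2]
+L3 (α=1/2) → [873/8, 259/4, 495/4]
+L5 (α=7/8) → [13865/64, 6475/32, 6487/32]
= [217, 202, 203]

at x=1,y=0 over L1,L2,L3,L6:
+L1 (α=3/4) → [45, 357/2, 759/4]
+L2 (α=1/2) → [23, 647/4, 831/8]
+L3 (α=1/2) → [60, 1639/8, 1215/16]
+L6 (α=1/3) → [341/3, 1859/12, 2215/24]
rounded: [114, 155, 92]

(3,1) stack=L1,L2,L3,L6; from [0,0,0]:
L1 α=4/5: [872/5, 140, 192]
L2 α=1/4: [859/5, 659/4, 192]
L3 α=1/2: [1067/5, 1383/8, 193/2]
L6 α=1/3: [1063/5, 1619/12, 326/3]
rounded: [213, 135, 109]


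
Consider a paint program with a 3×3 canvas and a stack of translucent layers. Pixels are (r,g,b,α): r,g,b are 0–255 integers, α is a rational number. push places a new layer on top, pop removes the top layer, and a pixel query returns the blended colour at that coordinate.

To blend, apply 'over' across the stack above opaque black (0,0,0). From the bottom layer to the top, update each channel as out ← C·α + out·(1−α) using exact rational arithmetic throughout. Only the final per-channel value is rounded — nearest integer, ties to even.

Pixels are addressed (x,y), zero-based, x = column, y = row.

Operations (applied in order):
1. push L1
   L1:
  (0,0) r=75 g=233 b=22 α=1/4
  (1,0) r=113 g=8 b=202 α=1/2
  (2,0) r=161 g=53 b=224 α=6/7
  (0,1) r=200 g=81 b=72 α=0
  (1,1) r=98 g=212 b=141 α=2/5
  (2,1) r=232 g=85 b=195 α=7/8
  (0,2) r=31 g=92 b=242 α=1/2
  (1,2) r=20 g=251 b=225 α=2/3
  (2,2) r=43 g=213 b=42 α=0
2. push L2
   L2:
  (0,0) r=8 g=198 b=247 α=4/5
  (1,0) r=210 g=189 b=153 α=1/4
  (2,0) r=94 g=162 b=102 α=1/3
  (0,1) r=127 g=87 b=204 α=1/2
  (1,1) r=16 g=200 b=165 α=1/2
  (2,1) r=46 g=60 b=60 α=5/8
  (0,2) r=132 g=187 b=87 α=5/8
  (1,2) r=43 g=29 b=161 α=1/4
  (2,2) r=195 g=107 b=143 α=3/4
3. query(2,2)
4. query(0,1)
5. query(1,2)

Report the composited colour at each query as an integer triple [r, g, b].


at x=2,y=2 over L1,L2:
+L1 (α=0) → [0, 0, 0]
+L2 (α=3/4) → [585/4, 321/4, 429/4]
rounded: [146, 80, 107]

query (0,1) [L1,L2] — begin 0,0,0
+L1 (α=0) → [0, 0, 0]
+L2 (α=1/2) → [127/2, 87/2, 102]
= [64, 44, 102]

at x=1,y=2 over L1,L2:
after L1 α=2/3: [40/3, 502/3, 150]
after L2 α=1/4: [83/4, 531/4, 611/4]
rounded: [21, 133, 153]


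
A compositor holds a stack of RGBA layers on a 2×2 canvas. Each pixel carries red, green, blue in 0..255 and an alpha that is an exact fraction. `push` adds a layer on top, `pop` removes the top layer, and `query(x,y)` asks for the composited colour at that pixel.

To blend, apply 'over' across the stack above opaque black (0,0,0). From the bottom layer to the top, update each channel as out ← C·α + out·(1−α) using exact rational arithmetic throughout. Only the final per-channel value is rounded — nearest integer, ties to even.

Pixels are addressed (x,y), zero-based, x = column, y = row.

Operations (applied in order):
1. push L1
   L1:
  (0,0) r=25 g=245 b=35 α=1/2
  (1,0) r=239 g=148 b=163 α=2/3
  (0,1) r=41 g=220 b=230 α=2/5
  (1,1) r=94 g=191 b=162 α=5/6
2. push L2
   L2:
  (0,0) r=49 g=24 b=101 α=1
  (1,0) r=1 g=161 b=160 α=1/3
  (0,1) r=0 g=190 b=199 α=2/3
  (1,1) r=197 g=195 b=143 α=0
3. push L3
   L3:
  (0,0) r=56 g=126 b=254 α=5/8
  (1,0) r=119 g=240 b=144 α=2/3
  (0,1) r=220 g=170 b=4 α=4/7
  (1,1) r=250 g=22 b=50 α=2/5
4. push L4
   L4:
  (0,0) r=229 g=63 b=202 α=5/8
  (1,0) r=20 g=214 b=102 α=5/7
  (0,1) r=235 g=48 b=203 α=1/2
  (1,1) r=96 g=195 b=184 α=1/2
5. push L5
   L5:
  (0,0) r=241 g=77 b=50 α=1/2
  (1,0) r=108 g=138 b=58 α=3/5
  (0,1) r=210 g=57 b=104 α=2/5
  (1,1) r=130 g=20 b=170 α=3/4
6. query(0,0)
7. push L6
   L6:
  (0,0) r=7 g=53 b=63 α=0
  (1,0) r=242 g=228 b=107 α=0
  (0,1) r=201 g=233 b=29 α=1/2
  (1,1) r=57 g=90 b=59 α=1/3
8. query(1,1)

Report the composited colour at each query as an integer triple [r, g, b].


at x=0,y=0 over L1,L2,L3,L4,L5:
after L1 α=1/2: [25/2, 245/2, 35/2]
after L2 α=1: [49, 24, 101]
after L3 α=5/8: [427/8, 351/4, 1573/8]
after L4 α=5/8: [10441/64, 2313/32, 12799/64]
after L5 α=1/2: [25865/128, 4777/64, 15999/128]
= [202, 75, 125]

(1,1) stack=L1,L2,L3,L4,L5,L6; from [0,0,0]:
+L1 (α=5/6) → [235/3, 955/6, 135]
+L2 (α=0) → [235/3, 955/6, 135]
+L3 (α=2/5) → [147, 1043/10, 101]
+L4 (α=1/2) → [243/2, 2993/20, 285/2]
+L5 (α=3/4) → [1023/8, 4193/80, 1305/8]
+L6 (α=1/3) → [417/4, 7793/120, 1541/12]
rounded: [104, 65, 128]


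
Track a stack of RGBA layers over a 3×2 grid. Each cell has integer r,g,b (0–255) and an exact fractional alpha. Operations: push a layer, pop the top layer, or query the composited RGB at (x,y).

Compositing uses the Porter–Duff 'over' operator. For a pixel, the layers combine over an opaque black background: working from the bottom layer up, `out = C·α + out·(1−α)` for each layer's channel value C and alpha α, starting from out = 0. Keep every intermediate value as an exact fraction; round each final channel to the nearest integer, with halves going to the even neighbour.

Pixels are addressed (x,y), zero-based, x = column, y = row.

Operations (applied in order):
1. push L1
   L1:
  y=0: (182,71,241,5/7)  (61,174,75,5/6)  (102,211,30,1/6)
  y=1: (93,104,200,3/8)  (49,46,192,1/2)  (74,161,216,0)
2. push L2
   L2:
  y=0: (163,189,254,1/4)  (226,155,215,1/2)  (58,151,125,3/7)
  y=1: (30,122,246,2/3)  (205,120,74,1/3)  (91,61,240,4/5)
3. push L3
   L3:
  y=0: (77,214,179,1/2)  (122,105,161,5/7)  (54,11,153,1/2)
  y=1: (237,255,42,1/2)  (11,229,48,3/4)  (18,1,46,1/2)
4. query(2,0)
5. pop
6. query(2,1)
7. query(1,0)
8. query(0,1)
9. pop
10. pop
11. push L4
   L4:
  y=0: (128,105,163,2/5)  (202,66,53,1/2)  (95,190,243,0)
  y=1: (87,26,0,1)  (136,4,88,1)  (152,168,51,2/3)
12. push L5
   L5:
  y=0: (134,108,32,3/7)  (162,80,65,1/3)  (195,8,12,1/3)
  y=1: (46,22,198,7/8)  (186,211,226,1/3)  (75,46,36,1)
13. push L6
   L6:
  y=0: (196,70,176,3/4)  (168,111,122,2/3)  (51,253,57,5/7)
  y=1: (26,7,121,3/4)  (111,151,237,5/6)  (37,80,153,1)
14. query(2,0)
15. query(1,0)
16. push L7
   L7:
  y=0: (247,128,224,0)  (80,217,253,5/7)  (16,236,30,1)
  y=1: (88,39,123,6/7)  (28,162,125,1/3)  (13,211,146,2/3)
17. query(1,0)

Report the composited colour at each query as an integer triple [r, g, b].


query (2,0) [L1,L2,L3] — begin 0,0,0
+L1 (α=1/6) → [17, 211/6, 5]
+L2 (α=3/7) → [242/7, 1781/21, 395/7]
+L3 (α=1/2) → [310/7, 1006/21, 733/7]
= [44, 48, 105]

query (2,1) [L1,L2] — begin 0,0,0
+L1 (α=0) → [0, 0, 0]
+L2 (α=4/5) → [364/5, 244/5, 192]
→ [73, 49, 192]

query (1,0) [L1,L2] — begin 0,0,0
after L1 α=5/6: [305/6, 145, 125/2]
after L2 α=1/2: [1661/12, 150, 555/4]
→ [138, 150, 139]

at x=0,y=1 over L1,L2:
after L1 α=3/8: [279/8, 39, 75]
after L2 α=2/3: [253/8, 283/3, 189]
→ [32, 94, 189]

query (2,0) [L4,L5,L6] — begin 0,0,0
+L4 (α=0) → [0, 0, 0]
+L5 (α=1/3) → [65, 8/3, 4]
+L6 (α=5/7) → [55, 3811/21, 293/7]
→ [55, 181, 42]

at x=1,y=0 over L4,L5,L6:
L4 α=1/2: [101, 33, 53/2]
L5 α=1/3: [364/3, 146/3, 118/3]
L6 α=2/3: [1372/9, 812/9, 850/9]
rounded: [152, 90, 94]

at x=1,y=0 over L4,L5,L6,L7:
+L4 (α=1/2) → [101, 33, 53/2]
+L5 (α=1/3) → [364/3, 146/3, 118/3]
+L6 (α=2/3) → [1372/9, 812/9, 850/9]
+L7 (α=5/7) → [6344/63, 1627/9, 13085/63]
rounded: [101, 181, 208]


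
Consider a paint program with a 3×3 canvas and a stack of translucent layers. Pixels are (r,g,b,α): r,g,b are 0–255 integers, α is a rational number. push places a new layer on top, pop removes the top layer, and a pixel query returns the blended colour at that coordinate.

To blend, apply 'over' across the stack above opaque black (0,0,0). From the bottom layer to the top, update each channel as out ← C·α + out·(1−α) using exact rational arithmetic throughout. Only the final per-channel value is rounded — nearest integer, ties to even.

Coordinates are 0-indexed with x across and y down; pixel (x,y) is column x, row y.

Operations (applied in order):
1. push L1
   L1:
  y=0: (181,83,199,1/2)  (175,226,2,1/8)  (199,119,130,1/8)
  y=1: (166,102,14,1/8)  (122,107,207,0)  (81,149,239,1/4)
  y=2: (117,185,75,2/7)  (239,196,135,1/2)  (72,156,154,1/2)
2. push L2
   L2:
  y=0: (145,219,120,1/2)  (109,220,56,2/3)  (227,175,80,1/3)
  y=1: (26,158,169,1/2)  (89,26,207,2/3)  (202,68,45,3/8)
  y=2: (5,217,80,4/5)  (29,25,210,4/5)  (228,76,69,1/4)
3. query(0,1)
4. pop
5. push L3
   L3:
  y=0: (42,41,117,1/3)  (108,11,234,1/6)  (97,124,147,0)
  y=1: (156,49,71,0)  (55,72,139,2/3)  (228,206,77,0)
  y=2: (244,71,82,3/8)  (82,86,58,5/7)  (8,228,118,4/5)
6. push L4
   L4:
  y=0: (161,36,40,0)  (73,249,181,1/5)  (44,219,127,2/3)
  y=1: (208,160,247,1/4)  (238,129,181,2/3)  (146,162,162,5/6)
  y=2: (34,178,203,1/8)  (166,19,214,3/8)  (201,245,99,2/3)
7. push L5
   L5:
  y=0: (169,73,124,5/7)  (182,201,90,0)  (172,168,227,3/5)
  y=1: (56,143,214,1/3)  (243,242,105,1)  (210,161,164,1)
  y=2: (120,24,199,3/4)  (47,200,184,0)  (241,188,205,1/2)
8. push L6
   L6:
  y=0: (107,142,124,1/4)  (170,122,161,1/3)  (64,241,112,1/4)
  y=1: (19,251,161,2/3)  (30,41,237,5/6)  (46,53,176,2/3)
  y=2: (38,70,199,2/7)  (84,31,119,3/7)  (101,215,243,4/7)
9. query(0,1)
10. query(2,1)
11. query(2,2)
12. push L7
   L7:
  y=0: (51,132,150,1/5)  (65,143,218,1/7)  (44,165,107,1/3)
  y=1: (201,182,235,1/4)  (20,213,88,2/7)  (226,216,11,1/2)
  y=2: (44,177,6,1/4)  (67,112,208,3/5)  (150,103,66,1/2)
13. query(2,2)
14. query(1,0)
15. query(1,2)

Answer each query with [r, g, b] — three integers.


query (0,1) [L1,L2] — begin 0,0,0
+L1 (α=1/8) → [83/4, 51/4, 7/4]
+L2 (α=1/2) → [187/8, 683/8, 683/8]
= [23, 85, 85]

(0,1) stack=L1,L3,L4,L5,L6; from [0,0,0]:
L1 α=1/8: [83/4, 51/4, 7/4]
L3 α=0: [83/4, 51/4, 7/4]
L4 α=1/4: [1081/16, 793/16, 1009/16]
L5 α=1/3: [1529/24, 1937/24, 907/8]
L6 α=2/3: [2441/72, 13985/72, 1161/8]
→ [34, 194, 145]

(2,1) stack=L1,L3,L4,L5,L6; from [0,0,0]:
after L1 α=1/4: [81/4, 149/4, 239/4]
after L3 α=0: [81/4, 149/4, 239/4]
after L4 α=5/6: [3001/24, 3389/24, 3479/24]
after L5 α=1: [210, 161, 164]
after L6 α=2/3: [302/3, 89, 172]
rounded: [101, 89, 172]

(2,2) stack=L1,L3,L4,L5,L6; from [0,0,0]:
L1 α=1/2: [36, 78, 77]
L3 α=4/5: [68/5, 198, 549/5]
L4 α=2/3: [2078/15, 688/3, 513/5]
L5 α=1/2: [5693/30, 626/3, 769/5]
L6 α=4/7: [9733/70, 1486/7, 7167/35]
rounded: [139, 212, 205]

query (2,2) [L1,L3,L4,L5,L6,L7] — begin 0,0,0
after L1 α=1/2: [36, 78, 77]
after L3 α=4/5: [68/5, 198, 549/5]
after L4 α=2/3: [2078/15, 688/3, 513/5]
after L5 α=1/2: [5693/30, 626/3, 769/5]
after L6 α=4/7: [9733/70, 1486/7, 7167/35]
after L7 α=1/2: [20233/140, 2207/14, 9477/70]
= [145, 158, 135]

(1,0) stack=L1,L3,L4,L5,L6,L7; from [0,0,0]:
+L1 (α=1/8) → [175/8, 113/4, 1/4]
+L3 (α=1/6) → [1739/48, 203/8, 941/24]
+L4 (α=1/5) → [523/12, 701/10, 2027/30]
+L5 (α=0) → [523/12, 701/10, 2027/30]
+L6 (α=1/3) → [1543/18, 437/5, 4442/45]
+L7 (α=1/7) → [1738/21, 3337/35, 12154/105]
= [83, 95, 116]

query (1,2) [L1,L3,L4,L5,L6,L7] — begin 0,0,0
L1 α=1/2: [239/2, 98, 135/2]
L3 α=5/7: [649/7, 626/7, 425/7]
L4 α=3/8: [6731/56, 3529/56, 6619/56]
L5 α=0: [6731/56, 3529/56, 6619/56]
L6 α=3/7: [10259/98, 4831/98, 11617/98]
L7 α=3/5: [20108/245, 4259/49, 42193/245]
rounded: [82, 87, 172]


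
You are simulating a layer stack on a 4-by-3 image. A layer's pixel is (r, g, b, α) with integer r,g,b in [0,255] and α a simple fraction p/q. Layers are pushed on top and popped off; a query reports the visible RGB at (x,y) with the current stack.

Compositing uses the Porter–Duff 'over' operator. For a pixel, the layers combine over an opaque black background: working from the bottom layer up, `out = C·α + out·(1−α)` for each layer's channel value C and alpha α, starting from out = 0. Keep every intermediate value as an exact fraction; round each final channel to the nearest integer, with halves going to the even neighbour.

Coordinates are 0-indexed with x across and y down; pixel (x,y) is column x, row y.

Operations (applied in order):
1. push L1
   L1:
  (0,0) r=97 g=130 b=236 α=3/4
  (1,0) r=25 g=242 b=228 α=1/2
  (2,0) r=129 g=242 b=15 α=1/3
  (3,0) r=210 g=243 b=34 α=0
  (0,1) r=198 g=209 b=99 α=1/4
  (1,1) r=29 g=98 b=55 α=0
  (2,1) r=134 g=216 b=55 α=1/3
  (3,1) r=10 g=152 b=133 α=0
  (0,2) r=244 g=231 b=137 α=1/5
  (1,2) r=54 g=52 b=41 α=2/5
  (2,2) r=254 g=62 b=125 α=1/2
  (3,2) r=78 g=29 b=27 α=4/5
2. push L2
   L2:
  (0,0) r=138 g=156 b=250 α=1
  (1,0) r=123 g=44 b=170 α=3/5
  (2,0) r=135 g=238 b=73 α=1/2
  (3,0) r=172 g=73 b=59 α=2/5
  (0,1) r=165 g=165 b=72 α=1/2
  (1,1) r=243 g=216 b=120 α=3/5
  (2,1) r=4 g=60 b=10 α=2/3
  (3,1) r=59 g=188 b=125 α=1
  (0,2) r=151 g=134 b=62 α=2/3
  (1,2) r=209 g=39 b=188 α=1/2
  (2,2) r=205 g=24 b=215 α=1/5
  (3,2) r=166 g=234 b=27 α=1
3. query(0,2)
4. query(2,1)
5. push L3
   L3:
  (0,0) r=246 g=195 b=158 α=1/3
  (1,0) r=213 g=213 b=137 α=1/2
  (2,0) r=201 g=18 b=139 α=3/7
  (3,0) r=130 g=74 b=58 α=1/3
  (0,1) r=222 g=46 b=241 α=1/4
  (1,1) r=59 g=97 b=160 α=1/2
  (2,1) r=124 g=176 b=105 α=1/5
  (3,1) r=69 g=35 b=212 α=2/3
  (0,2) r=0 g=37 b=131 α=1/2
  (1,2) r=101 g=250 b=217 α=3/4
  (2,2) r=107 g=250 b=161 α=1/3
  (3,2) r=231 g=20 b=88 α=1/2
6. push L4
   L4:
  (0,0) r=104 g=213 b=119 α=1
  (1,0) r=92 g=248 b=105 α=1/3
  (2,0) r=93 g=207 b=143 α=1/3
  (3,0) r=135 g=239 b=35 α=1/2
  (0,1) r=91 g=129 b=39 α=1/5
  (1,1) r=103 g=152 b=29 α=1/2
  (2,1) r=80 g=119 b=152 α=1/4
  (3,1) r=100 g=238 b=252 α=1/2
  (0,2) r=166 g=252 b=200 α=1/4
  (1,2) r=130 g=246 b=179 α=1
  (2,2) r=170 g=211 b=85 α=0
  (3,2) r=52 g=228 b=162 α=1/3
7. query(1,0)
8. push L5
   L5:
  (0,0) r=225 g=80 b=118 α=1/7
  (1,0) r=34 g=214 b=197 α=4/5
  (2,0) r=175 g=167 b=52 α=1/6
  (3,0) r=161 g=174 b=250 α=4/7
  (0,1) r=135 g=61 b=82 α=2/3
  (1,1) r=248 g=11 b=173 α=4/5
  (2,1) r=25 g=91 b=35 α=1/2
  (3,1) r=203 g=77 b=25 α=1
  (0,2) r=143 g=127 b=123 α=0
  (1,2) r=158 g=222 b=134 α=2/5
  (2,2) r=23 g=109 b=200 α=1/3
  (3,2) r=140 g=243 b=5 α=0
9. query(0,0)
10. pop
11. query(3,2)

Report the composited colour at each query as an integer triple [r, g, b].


(0,2) stack=L1,L2; from [0,0,0]:
+L1 (α=1/5) → [244/5, 231/5, 137/5]
+L2 (α=2/3) → [1754/15, 1571/15, 757/15]
rounded: [117, 105, 50]

at x=2,y=1 over L1,L2:
L1 α=1/3: [134/3, 72, 55/3]
L2 α=2/3: [158/9, 64, 115/9]
= [18, 64, 13]

at x=1,y=0 over L1,L2,L3,L4:
+L1 (α=1/2) → [25/2, 121, 114]
+L2 (α=3/5) → [394/5, 374/5, 738/5]
+L3 (α=1/2) → [1459/10, 1439/10, 1423/10]
+L4 (α=1/3) → [1919/15, 893/5, 1948/15]
rounded: [128, 179, 130]

(0,0) stack=L1,L2,L3,L4,L5; from [0,0,0]:
after L1 α=3/4: [291/4, 195/2, 177]
after L2 α=1: [138, 156, 250]
after L3 α=1/3: [174, 169, 658/3]
after L4 α=1: [104, 213, 119]
after L5 α=1/7: [849/7, 194, 832/7]
= [121, 194, 119]

query (3,2) [L1,L2,L3,L4] — begin 0,0,0
+L1 (α=4/5) → [312/5, 116/5, 108/5]
+L2 (α=1) → [166, 234, 27]
+L3 (α=1/2) → [397/2, 127, 115/2]
+L4 (α=1/3) → [449/3, 482/3, 277/3]
rounded: [150, 161, 92]


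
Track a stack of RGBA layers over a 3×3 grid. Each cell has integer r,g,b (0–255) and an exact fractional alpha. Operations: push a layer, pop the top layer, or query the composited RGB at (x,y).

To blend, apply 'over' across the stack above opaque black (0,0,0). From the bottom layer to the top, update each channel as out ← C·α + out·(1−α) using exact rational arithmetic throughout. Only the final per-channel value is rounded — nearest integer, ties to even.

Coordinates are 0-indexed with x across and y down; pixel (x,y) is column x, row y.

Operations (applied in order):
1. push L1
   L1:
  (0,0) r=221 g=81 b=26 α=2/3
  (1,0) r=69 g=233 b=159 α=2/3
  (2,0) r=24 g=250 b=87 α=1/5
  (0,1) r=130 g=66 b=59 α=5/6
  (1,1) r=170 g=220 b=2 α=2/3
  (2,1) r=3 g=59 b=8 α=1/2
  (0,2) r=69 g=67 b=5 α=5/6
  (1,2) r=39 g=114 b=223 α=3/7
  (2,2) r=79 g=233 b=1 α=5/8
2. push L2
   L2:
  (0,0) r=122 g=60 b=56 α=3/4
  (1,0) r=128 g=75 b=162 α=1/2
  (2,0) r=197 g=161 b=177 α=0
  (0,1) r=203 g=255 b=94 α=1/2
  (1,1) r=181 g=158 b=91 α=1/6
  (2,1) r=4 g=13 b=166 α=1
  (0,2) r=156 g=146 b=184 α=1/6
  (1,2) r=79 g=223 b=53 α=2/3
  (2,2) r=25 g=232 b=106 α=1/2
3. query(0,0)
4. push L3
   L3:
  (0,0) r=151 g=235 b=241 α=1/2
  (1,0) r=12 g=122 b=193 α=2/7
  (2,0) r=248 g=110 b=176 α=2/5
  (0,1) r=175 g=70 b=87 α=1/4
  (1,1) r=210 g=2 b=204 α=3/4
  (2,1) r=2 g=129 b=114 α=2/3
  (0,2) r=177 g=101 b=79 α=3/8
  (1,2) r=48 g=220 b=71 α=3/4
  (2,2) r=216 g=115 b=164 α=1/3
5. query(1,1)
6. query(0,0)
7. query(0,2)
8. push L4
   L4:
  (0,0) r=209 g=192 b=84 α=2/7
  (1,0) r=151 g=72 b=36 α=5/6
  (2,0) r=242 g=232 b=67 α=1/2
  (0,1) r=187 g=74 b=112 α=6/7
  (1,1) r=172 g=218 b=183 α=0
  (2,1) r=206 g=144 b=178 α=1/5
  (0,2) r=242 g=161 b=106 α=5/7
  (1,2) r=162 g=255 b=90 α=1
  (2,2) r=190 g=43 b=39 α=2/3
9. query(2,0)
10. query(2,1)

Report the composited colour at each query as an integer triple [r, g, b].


query (0,0) [L1,L2] — begin 0,0,0
+L1 (α=2/3) → [442/3, 54, 52/3]
+L2 (α=3/4) → [385/3, 117/2, 139/3]
= [128, 58, 46]

query (1,1) [L1,L2,L3] — begin 0,0,0
after L1 α=2/3: [340/3, 440/3, 4/3]
after L2 α=1/6: [2243/18, 1337/9, 293/18]
after L3 α=3/4: [13583/72, 1391/36, 11309/72]
= [189, 39, 157]

at x=0,y=0 over L1,L2,L3:
after L1 α=2/3: [442/3, 54, 52/3]
after L2 α=3/4: [385/3, 117/2, 139/3]
after L3 α=1/2: [419/3, 587/4, 431/3]
→ [140, 147, 144]

query (0,2) [L1,L2,L3] — begin 0,0,0
after L1 α=5/6: [115/2, 335/6, 25/6]
after L2 α=1/6: [887/12, 2551/36, 1229/36]
after L3 α=3/8: [10807/96, 23663/288, 14677/288]
rounded: [113, 82, 51]

at x=2,y=0 over L1,L2,L3,L4:
L1 α=1/5: [24/5, 50, 87/5]
L2 α=0: [24/5, 50, 87/5]
L3 α=2/5: [2552/25, 74, 2021/25]
L4 α=1/2: [4301/25, 153, 1848/25]
= [172, 153, 74]

(2,1) stack=L1,L2,L3,L4; from [0,0,0]:
L1 α=1/2: [3/2, 59/2, 4]
L2 α=1: [4, 13, 166]
L3 α=2/3: [8/3, 271/3, 394/3]
L4 α=1/5: [130/3, 1516/15, 422/3]
rounded: [43, 101, 141]
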